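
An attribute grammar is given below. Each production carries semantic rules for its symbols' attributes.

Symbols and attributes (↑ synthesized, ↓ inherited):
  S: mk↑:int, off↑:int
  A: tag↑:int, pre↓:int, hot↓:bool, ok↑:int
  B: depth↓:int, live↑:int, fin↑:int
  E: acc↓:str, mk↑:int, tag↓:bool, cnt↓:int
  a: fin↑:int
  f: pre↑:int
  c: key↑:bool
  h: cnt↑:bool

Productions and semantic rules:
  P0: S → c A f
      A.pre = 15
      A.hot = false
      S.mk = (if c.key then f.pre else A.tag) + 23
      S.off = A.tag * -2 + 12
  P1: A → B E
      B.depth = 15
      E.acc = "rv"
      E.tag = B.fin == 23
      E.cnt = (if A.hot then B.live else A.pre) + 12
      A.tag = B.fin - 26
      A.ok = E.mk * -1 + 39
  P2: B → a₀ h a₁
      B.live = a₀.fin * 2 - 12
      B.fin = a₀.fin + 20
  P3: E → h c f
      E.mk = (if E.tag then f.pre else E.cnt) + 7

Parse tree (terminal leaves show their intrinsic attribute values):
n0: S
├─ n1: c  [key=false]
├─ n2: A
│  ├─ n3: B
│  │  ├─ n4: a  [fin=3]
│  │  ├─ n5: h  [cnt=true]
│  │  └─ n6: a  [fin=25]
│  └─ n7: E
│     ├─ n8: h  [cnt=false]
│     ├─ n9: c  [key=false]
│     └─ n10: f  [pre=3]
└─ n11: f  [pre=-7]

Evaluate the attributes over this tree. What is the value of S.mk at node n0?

1. n1.key = false  [terminal]
2. n2.pre = 15  [15]
3. n2.hot = false  [false]
4. n3.depth = 15  [15]
5. n4.fin = 3  [terminal]
6. n5.cnt = true  [terminal]
7. n6.fin = 25  [terminal]
8. n3.live = -6  [a₀.fin * 2 - 12]
9. n3.fin = 23  [a₀.fin + 20]
10. n7.acc = "rv"  ["rv"]
11. n7.tag = true  [B.fin == 23]
12. n7.cnt = 27  [(if A.hot then B.live else A.pre) + 12]
13. n8.cnt = false  [terminal]
14. n9.key = false  [terminal]
15. n10.pre = 3  [terminal]
16. n7.mk = 10  [(if E.tag then f.pre else E.cnt) + 7]
17. n2.tag = -3  [B.fin - 26]
18. n2.ok = 29  [E.mk * -1 + 39]
19. n11.pre = -7  [terminal]
20. n0.mk = 20  [(if c.key then f.pre else A.tag) + 23]
21. n0.off = 18  [A.tag * -2 + 12]

20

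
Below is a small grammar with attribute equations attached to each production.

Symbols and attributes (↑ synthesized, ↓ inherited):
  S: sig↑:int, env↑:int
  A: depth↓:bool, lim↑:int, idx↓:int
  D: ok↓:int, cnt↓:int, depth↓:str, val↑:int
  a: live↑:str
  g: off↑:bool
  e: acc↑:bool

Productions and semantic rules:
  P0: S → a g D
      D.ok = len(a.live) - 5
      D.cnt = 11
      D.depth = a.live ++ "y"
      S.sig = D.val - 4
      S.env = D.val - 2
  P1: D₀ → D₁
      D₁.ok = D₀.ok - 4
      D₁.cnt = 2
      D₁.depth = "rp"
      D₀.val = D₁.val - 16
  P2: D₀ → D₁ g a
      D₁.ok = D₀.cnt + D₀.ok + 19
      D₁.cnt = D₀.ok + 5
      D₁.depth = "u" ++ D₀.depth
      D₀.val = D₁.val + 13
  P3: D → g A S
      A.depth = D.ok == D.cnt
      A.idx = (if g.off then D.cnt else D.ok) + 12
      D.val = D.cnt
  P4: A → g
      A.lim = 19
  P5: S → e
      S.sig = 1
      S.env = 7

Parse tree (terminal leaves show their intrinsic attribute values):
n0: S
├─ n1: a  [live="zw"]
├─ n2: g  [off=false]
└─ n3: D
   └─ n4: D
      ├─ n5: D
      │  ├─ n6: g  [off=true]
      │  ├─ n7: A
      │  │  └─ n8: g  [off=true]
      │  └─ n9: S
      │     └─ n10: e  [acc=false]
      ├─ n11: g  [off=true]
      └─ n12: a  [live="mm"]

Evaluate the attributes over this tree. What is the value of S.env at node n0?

1. n1.live = "zw"  [terminal]
2. n2.off = false  [terminal]
3. n3.ok = -3  [len(a.live) - 5]
4. n3.cnt = 11  [11]
5. n3.depth = "zwy"  [a.live ++ "y"]
6. n4.ok = -7  [D₀.ok - 4]
7. n4.cnt = 2  [2]
8. n4.depth = "rp"  ["rp"]
9. n5.ok = 14  [D₀.cnt + D₀.ok + 19]
10. n5.cnt = -2  [D₀.ok + 5]
11. n5.depth = "urp"  ["u" ++ D₀.depth]
12. n6.off = true  [terminal]
13. n7.depth = false  [D.ok == D.cnt]
14. n7.idx = 10  [(if g.off then D.cnt else D.ok) + 12]
15. n8.off = true  [terminal]
16. n7.lim = 19  [19]
17. n10.acc = false  [terminal]
18. n9.sig = 1  [1]
19. n9.env = 7  [7]
20. n5.val = -2  [D.cnt]
21. n11.off = true  [terminal]
22. n12.live = "mm"  [terminal]
23. n4.val = 11  [D₁.val + 13]
24. n3.val = -5  [D₁.val - 16]
25. n0.sig = -9  [D.val - 4]
26. n0.env = -7  [D.val - 2]

-7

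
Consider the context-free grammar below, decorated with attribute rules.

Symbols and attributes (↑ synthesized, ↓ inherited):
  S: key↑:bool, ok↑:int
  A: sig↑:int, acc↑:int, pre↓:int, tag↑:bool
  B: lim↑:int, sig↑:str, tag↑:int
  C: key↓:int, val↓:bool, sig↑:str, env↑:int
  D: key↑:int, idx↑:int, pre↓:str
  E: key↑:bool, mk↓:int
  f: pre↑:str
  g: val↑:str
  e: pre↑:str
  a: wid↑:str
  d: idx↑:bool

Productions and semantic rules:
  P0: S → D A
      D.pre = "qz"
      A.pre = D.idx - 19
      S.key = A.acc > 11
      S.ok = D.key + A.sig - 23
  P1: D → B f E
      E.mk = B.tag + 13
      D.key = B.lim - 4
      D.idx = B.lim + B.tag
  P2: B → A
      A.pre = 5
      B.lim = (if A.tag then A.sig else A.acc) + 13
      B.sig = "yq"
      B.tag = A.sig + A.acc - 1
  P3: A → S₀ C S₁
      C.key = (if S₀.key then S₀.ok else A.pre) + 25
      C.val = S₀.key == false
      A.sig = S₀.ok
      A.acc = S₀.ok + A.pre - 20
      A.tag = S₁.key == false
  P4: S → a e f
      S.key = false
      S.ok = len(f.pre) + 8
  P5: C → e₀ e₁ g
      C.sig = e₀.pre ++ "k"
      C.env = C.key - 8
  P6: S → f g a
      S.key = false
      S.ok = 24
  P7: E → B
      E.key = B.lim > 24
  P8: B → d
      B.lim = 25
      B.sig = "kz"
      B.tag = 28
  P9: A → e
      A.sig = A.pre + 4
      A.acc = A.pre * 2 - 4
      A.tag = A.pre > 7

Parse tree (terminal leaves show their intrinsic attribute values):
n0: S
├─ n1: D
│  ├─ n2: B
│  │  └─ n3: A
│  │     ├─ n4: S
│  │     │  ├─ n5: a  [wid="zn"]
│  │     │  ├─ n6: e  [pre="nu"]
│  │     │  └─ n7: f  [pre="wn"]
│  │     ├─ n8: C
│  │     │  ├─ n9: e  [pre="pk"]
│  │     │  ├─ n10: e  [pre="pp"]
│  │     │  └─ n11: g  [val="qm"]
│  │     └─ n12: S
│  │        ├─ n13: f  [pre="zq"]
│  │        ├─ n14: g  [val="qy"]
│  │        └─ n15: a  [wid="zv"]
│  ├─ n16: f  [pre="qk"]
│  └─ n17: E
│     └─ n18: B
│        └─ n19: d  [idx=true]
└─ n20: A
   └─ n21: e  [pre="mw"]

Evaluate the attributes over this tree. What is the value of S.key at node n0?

1. n1.pre = "qz"  ["qz"]
2. n3.pre = 5  [5]
3. n5.wid = "zn"  [terminal]
4. n6.pre = "nu"  [terminal]
5. n7.pre = "wn"  [terminal]
6. n4.key = false  [false]
7. n4.ok = 10  [len(f.pre) + 8]
8. n8.key = 30  [(if S₀.key then S₀.ok else A.pre) + 25]
9. n8.val = true  [S₀.key == false]
10. n9.pre = "pk"  [terminal]
11. n10.pre = "pp"  [terminal]
12. n11.val = "qm"  [terminal]
13. n8.sig = "pkk"  [e₀.pre ++ "k"]
14. n8.env = 22  [C.key - 8]
15. n13.pre = "zq"  [terminal]
16. n14.val = "qy"  [terminal]
17. n15.wid = "zv"  [terminal]
18. n12.key = false  [false]
19. n12.ok = 24  [24]
20. n3.sig = 10  [S₀.ok]
21. n3.acc = -5  [S₀.ok + A.pre - 20]
22. n3.tag = true  [S₁.key == false]
23. n2.lim = 23  [(if A.tag then A.sig else A.acc) + 13]
24. n2.sig = "yq"  ["yq"]
25. n2.tag = 4  [A.sig + A.acc - 1]
26. n16.pre = "qk"  [terminal]
27. n17.mk = 17  [B.tag + 13]
28. n19.idx = true  [terminal]
29. n18.lim = 25  [25]
30. n18.sig = "kz"  ["kz"]
31. n18.tag = 28  [28]
32. n17.key = true  [B.lim > 24]
33. n1.key = 19  [B.lim - 4]
34. n1.idx = 27  [B.lim + B.tag]
35. n20.pre = 8  [D.idx - 19]
36. n21.pre = "mw"  [terminal]
37. n20.sig = 12  [A.pre + 4]
38. n20.acc = 12  [A.pre * 2 - 4]
39. n20.tag = true  [A.pre > 7]
40. n0.key = true  [A.acc > 11]
41. n0.ok = 8  [D.key + A.sig - 23]

true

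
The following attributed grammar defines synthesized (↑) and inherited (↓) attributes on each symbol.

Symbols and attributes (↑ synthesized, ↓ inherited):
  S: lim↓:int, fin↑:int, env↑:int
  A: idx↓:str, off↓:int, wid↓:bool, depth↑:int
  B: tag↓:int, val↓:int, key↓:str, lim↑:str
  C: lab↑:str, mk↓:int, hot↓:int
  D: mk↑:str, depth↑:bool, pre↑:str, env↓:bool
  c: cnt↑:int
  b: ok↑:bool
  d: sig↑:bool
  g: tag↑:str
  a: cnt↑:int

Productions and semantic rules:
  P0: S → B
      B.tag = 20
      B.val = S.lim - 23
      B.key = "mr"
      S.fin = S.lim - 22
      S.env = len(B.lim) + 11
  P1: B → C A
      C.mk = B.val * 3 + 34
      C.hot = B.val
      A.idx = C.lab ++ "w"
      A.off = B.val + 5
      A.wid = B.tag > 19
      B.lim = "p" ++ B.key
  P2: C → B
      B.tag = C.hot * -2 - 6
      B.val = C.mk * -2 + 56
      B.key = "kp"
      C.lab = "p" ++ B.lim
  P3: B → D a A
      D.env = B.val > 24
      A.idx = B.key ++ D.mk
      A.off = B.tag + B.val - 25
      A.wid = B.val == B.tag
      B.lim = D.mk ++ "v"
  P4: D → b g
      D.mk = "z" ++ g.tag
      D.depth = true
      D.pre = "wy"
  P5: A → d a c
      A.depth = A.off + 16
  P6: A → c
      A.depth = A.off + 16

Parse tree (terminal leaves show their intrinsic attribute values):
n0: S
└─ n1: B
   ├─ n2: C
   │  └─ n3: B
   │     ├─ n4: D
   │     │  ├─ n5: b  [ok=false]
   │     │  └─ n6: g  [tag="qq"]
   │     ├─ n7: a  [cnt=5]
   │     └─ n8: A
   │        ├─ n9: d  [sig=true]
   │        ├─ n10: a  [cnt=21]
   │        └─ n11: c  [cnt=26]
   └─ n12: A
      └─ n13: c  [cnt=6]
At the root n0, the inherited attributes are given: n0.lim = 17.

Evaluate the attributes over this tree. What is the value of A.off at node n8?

1. n0.lim = 17  [given at root]
2. n1.tag = 20  [20]
3. n1.val = -6  [S.lim - 23]
4. n1.key = "mr"  ["mr"]
5. n2.mk = 16  [B.val * 3 + 34]
6. n2.hot = -6  [B.val]
7. n3.tag = 6  [C.hot * -2 - 6]
8. n3.val = 24  [C.mk * -2 + 56]
9. n3.key = "kp"  ["kp"]
10. n4.env = false  [B.val > 24]
11. n5.ok = false  [terminal]
12. n6.tag = "qq"  [terminal]
13. n4.mk = "zqq"  ["z" ++ g.tag]
14. n4.depth = true  [true]
15. n4.pre = "wy"  ["wy"]
16. n7.cnt = 5  [terminal]
17. n8.idx = "kpzqq"  [B.key ++ D.mk]
18. n8.off = 5  [B.tag + B.val - 25]
19. n8.wid = false  [B.val == B.tag]
20. n9.sig = true  [terminal]
21. n10.cnt = 21  [terminal]
22. n11.cnt = 26  [terminal]
23. n8.depth = 21  [A.off + 16]
24. n3.lim = "zqqv"  [D.mk ++ "v"]
25. n2.lab = "pzqqv"  ["p" ++ B.lim]
26. n12.idx = "pzqqvw"  [C.lab ++ "w"]
27. n12.off = -1  [B.val + 5]
28. n12.wid = true  [B.tag > 19]
29. n13.cnt = 6  [terminal]
30. n12.depth = 15  [A.off + 16]
31. n1.lim = "pmr"  ["p" ++ B.key]
32. n0.fin = -5  [S.lim - 22]
33. n0.env = 14  [len(B.lim) + 11]

5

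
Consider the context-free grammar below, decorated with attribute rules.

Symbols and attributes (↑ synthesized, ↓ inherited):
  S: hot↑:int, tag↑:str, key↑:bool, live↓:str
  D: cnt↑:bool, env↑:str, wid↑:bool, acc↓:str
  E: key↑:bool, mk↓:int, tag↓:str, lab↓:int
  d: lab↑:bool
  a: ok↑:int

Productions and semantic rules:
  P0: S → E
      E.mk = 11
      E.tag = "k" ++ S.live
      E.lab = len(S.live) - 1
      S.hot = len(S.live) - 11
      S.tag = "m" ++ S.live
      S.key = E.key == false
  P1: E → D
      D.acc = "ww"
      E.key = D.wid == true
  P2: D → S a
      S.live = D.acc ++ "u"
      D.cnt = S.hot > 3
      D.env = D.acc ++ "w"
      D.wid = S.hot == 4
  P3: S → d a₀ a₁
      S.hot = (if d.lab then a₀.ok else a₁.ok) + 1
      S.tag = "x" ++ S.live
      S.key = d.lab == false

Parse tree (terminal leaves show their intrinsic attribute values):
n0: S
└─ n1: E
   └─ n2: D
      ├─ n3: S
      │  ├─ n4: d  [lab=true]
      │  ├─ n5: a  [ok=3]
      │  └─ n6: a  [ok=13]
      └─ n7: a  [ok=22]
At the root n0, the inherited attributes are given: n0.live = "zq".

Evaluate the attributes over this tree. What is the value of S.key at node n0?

1. n0.live = "zq"  [given at root]
2. n1.mk = 11  [11]
3. n1.tag = "kzq"  ["k" ++ S.live]
4. n1.lab = 1  [len(S.live) - 1]
5. n2.acc = "ww"  ["ww"]
6. n3.live = "wwu"  [D.acc ++ "u"]
7. n4.lab = true  [terminal]
8. n5.ok = 3  [terminal]
9. n6.ok = 13  [terminal]
10. n3.hot = 4  [(if d.lab then a₀.ok else a₁.ok) + 1]
11. n3.tag = "xwwu"  ["x" ++ S.live]
12. n3.key = false  [d.lab == false]
13. n7.ok = 22  [terminal]
14. n2.cnt = true  [S.hot > 3]
15. n2.env = "www"  [D.acc ++ "w"]
16. n2.wid = true  [S.hot == 4]
17. n1.key = true  [D.wid == true]
18. n0.hot = -9  [len(S.live) - 11]
19. n0.tag = "mzq"  ["m" ++ S.live]
20. n0.key = false  [E.key == false]

false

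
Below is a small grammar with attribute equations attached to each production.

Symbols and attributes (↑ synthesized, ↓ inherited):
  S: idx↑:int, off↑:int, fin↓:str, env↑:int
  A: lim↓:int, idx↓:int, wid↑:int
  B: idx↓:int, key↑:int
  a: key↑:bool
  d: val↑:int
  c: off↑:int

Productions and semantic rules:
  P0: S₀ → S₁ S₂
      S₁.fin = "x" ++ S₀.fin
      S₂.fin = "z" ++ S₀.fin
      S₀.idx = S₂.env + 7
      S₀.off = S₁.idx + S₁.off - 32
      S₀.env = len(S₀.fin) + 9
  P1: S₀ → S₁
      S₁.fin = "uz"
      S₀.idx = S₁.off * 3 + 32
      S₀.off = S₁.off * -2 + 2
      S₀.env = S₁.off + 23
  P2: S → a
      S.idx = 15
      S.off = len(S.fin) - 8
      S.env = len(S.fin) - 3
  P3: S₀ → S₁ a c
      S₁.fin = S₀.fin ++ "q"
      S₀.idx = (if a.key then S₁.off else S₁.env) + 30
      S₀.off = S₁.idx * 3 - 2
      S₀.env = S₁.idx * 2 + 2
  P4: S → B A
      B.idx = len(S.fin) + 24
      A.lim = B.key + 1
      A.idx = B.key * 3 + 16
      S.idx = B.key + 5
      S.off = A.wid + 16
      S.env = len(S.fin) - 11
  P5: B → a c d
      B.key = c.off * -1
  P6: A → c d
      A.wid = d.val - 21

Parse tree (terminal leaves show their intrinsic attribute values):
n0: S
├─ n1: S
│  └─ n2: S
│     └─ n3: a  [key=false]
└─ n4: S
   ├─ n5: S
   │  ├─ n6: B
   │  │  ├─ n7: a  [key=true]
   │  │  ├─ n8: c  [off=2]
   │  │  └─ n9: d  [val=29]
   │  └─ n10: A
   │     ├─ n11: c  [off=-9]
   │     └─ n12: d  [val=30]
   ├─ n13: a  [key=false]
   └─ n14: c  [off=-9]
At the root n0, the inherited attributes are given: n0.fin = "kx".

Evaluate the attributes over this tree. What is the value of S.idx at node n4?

1. n0.fin = "kx"  [given at root]
2. n1.fin = "xkx"  ["x" ++ S₀.fin]
3. n2.fin = "uz"  ["uz"]
4. n3.key = false  [terminal]
5. n2.idx = 15  [15]
6. n2.off = -6  [len(S.fin) - 8]
7. n2.env = -1  [len(S.fin) - 3]
8. n1.idx = 14  [S₁.off * 3 + 32]
9. n1.off = 14  [S₁.off * -2 + 2]
10. n1.env = 17  [S₁.off + 23]
11. n4.fin = "zkx"  ["z" ++ S₀.fin]
12. n5.fin = "zkxq"  [S₀.fin ++ "q"]
13. n6.idx = 28  [len(S.fin) + 24]
14. n7.key = true  [terminal]
15. n8.off = 2  [terminal]
16. n9.val = 29  [terminal]
17. n6.key = -2  [c.off * -1]
18. n10.lim = -1  [B.key + 1]
19. n10.idx = 10  [B.key * 3 + 16]
20. n11.off = -9  [terminal]
21. n12.val = 30  [terminal]
22. n10.wid = 9  [d.val - 21]
23. n5.idx = 3  [B.key + 5]
24. n5.off = 25  [A.wid + 16]
25. n5.env = -7  [len(S.fin) - 11]
26. n13.key = false  [terminal]
27. n14.off = -9  [terminal]
28. n4.idx = 23  [(if a.key then S₁.off else S₁.env) + 30]
29. n4.off = 7  [S₁.idx * 3 - 2]
30. n4.env = 8  [S₁.idx * 2 + 2]
31. n0.idx = 15  [S₂.env + 7]
32. n0.off = -4  [S₁.idx + S₁.off - 32]
33. n0.env = 11  [len(S₀.fin) + 9]

23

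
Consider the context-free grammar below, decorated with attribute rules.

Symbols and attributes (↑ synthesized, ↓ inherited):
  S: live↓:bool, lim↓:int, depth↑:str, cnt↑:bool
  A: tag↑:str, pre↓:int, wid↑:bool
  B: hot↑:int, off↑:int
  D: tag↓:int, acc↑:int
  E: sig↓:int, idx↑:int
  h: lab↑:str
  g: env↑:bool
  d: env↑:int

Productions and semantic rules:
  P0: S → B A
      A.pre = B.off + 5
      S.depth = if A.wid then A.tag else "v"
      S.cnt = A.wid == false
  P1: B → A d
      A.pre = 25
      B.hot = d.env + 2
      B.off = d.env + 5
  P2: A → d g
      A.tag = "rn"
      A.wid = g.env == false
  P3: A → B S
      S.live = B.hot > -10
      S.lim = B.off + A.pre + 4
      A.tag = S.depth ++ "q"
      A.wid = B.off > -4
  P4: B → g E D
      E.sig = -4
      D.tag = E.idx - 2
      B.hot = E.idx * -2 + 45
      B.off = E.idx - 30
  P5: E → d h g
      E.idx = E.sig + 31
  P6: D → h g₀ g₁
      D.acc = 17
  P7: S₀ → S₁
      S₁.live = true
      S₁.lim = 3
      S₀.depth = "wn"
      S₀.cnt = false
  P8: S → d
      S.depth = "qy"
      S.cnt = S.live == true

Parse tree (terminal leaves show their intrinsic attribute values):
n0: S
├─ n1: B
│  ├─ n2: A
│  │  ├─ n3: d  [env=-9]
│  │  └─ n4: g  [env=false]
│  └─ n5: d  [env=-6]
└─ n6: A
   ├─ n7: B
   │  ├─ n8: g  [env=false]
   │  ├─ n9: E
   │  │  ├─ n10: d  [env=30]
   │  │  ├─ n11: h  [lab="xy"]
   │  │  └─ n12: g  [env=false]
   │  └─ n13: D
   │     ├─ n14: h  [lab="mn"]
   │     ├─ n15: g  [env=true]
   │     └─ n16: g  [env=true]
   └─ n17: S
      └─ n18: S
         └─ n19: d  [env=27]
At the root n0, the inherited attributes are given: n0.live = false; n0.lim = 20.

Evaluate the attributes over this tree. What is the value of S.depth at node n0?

"wnq"

1. n0.live = false  [given at root]
2. n0.lim = 20  [given at root]
3. n2.pre = 25  [25]
4. n3.env = -9  [terminal]
5. n4.env = false  [terminal]
6. n2.tag = "rn"  ["rn"]
7. n2.wid = true  [g.env == false]
8. n5.env = -6  [terminal]
9. n1.hot = -4  [d.env + 2]
10. n1.off = -1  [d.env + 5]
11. n6.pre = 4  [B.off + 5]
12. n8.env = false  [terminal]
13. n9.sig = -4  [-4]
14. n10.env = 30  [terminal]
15. n11.lab = "xy"  [terminal]
16. n12.env = false  [terminal]
17. n9.idx = 27  [E.sig + 31]
18. n13.tag = 25  [E.idx - 2]
19. n14.lab = "mn"  [terminal]
20. n15.env = true  [terminal]
21. n16.env = true  [terminal]
22. n13.acc = 17  [17]
23. n7.hot = -9  [E.idx * -2 + 45]
24. n7.off = -3  [E.idx - 30]
25. n17.live = true  [B.hot > -10]
26. n17.lim = 5  [B.off + A.pre + 4]
27. n18.live = true  [true]
28. n18.lim = 3  [3]
29. n19.env = 27  [terminal]
30. n18.depth = "qy"  ["qy"]
31. n18.cnt = true  [S.live == true]
32. n17.depth = "wn"  ["wn"]
33. n17.cnt = false  [false]
34. n6.tag = "wnq"  [S.depth ++ "q"]
35. n6.wid = true  [B.off > -4]
36. n0.depth = "wnq"  [if A.wid then A.tag else "v"]
37. n0.cnt = false  [A.wid == false]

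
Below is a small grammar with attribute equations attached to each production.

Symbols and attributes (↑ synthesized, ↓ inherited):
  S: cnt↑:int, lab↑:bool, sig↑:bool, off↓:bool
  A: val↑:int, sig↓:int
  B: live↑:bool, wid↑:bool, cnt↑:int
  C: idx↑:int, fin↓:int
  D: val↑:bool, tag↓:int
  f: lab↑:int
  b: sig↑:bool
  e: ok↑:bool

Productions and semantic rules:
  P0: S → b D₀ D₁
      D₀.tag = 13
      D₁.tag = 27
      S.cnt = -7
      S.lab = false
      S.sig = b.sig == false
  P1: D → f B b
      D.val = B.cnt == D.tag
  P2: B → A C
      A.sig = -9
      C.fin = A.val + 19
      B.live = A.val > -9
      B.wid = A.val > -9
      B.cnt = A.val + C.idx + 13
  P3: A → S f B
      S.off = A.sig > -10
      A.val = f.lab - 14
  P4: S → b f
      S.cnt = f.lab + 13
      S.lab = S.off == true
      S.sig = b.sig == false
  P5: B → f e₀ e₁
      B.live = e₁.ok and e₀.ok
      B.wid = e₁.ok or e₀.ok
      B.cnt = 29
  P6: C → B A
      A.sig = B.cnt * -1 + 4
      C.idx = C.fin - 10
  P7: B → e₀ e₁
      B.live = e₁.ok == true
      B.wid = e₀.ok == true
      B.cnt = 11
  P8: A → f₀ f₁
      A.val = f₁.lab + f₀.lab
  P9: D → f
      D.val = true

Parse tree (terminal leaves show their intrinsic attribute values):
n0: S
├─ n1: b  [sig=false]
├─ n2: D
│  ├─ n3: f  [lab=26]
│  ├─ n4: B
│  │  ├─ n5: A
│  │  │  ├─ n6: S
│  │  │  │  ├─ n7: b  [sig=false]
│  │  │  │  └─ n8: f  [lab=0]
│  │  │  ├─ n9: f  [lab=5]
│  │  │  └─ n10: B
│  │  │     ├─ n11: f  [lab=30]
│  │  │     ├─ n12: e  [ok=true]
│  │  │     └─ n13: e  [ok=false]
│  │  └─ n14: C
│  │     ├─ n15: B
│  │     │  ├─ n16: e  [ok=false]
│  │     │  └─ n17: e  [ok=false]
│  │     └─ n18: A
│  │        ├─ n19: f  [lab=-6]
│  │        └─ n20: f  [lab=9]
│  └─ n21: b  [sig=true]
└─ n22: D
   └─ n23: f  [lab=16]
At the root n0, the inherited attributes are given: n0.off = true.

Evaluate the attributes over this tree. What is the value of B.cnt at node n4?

1. n0.off = true  [given at root]
2. n1.sig = false  [terminal]
3. n2.tag = 13  [13]
4. n3.lab = 26  [terminal]
5. n5.sig = -9  [-9]
6. n6.off = true  [A.sig > -10]
7. n7.sig = false  [terminal]
8. n8.lab = 0  [terminal]
9. n6.cnt = 13  [f.lab + 13]
10. n6.lab = true  [S.off == true]
11. n6.sig = true  [b.sig == false]
12. n9.lab = 5  [terminal]
13. n11.lab = 30  [terminal]
14. n12.ok = true  [terminal]
15. n13.ok = false  [terminal]
16. n10.live = false  [e₁.ok and e₀.ok]
17. n10.wid = true  [e₁.ok or e₀.ok]
18. n10.cnt = 29  [29]
19. n5.val = -9  [f.lab - 14]
20. n14.fin = 10  [A.val + 19]
21. n16.ok = false  [terminal]
22. n17.ok = false  [terminal]
23. n15.live = false  [e₁.ok == true]
24. n15.wid = false  [e₀.ok == true]
25. n15.cnt = 11  [11]
26. n18.sig = -7  [B.cnt * -1 + 4]
27. n19.lab = -6  [terminal]
28. n20.lab = 9  [terminal]
29. n18.val = 3  [f₁.lab + f₀.lab]
30. n14.idx = 0  [C.fin - 10]
31. n4.live = false  [A.val > -9]
32. n4.wid = false  [A.val > -9]
33. n4.cnt = 4  [A.val + C.idx + 13]
34. n21.sig = true  [terminal]
35. n2.val = false  [B.cnt == D.tag]
36. n22.tag = 27  [27]
37. n23.lab = 16  [terminal]
38. n22.val = true  [true]
39. n0.cnt = -7  [-7]
40. n0.lab = false  [false]
41. n0.sig = true  [b.sig == false]

4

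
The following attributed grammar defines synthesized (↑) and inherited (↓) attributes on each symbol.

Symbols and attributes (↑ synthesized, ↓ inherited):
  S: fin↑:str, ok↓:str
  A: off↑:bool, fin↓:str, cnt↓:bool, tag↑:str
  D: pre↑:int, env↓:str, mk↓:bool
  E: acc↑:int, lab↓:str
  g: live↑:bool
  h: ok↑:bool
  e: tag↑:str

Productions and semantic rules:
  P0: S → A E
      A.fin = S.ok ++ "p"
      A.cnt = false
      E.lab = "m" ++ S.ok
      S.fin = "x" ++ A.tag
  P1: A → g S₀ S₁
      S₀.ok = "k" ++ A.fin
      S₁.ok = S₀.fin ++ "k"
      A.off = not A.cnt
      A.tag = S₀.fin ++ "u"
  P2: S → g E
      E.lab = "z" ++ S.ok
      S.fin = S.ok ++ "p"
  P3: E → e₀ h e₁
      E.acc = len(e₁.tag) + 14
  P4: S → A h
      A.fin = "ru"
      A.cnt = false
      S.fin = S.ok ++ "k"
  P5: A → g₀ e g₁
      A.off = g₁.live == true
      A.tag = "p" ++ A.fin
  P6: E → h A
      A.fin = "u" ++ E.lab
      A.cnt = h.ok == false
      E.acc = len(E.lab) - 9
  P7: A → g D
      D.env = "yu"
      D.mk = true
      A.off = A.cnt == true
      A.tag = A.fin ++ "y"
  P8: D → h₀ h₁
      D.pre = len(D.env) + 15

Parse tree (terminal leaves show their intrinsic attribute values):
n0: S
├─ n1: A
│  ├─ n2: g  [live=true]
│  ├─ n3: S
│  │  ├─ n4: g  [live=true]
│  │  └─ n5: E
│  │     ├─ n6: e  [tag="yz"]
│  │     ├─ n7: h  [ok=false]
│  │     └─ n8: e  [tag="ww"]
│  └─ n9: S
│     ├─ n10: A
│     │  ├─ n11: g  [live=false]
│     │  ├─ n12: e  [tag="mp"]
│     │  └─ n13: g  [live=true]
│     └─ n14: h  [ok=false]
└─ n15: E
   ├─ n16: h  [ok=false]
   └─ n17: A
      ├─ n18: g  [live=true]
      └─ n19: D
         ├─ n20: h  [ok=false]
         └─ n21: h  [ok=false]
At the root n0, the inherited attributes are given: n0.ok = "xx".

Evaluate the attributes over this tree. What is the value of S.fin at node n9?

"kxxppkk"

1. n0.ok = "xx"  [given at root]
2. n1.fin = "xxp"  [S.ok ++ "p"]
3. n1.cnt = false  [false]
4. n2.live = true  [terminal]
5. n3.ok = "kxxp"  ["k" ++ A.fin]
6. n4.live = true  [terminal]
7. n5.lab = "zkxxp"  ["z" ++ S.ok]
8. n6.tag = "yz"  [terminal]
9. n7.ok = false  [terminal]
10. n8.tag = "ww"  [terminal]
11. n5.acc = 16  [len(e₁.tag) + 14]
12. n3.fin = "kxxpp"  [S.ok ++ "p"]
13. n9.ok = "kxxppk"  [S₀.fin ++ "k"]
14. n10.fin = "ru"  ["ru"]
15. n10.cnt = false  [false]
16. n11.live = false  [terminal]
17. n12.tag = "mp"  [terminal]
18. n13.live = true  [terminal]
19. n10.off = true  [g₁.live == true]
20. n10.tag = "pru"  ["p" ++ A.fin]
21. n14.ok = false  [terminal]
22. n9.fin = "kxxppkk"  [S.ok ++ "k"]
23. n1.off = true  [not A.cnt]
24. n1.tag = "kxxppu"  [S₀.fin ++ "u"]
25. n15.lab = "mxx"  ["m" ++ S.ok]
26. n16.ok = false  [terminal]
27. n17.fin = "umxx"  ["u" ++ E.lab]
28. n17.cnt = true  [h.ok == false]
29. n18.live = true  [terminal]
30. n19.env = "yu"  ["yu"]
31. n19.mk = true  [true]
32. n20.ok = false  [terminal]
33. n21.ok = false  [terminal]
34. n19.pre = 17  [len(D.env) + 15]
35. n17.off = true  [A.cnt == true]
36. n17.tag = "umxxy"  [A.fin ++ "y"]
37. n15.acc = -6  [len(E.lab) - 9]
38. n0.fin = "xkxxppu"  ["x" ++ A.tag]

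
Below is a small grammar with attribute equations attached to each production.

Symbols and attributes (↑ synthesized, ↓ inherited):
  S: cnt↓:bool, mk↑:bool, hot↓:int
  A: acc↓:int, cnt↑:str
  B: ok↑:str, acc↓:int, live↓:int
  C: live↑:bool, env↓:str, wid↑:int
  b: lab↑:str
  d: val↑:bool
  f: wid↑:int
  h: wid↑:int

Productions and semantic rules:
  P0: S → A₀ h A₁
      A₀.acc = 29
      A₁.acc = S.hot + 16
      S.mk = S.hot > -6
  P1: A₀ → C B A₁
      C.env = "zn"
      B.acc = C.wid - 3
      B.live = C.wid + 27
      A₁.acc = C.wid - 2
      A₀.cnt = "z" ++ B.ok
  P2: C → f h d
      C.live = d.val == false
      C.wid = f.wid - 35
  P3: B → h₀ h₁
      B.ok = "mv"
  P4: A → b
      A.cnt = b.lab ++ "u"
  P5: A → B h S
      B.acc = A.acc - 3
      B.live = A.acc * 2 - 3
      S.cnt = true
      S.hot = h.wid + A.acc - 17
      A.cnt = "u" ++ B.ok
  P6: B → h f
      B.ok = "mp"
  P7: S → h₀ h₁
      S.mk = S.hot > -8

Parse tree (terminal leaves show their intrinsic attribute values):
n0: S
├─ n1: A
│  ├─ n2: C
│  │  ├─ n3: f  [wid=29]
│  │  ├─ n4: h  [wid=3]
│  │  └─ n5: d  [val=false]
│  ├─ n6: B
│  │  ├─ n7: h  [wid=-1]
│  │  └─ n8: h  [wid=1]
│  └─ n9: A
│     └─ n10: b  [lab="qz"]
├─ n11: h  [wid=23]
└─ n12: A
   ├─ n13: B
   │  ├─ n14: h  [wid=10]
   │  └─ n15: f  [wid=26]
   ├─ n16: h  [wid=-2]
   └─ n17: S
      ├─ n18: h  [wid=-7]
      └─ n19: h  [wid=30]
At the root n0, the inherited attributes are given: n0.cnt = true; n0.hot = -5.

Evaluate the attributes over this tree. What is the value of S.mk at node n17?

false

1. n0.cnt = true  [given at root]
2. n0.hot = -5  [given at root]
3. n1.acc = 29  [29]
4. n2.env = "zn"  ["zn"]
5. n3.wid = 29  [terminal]
6. n4.wid = 3  [terminal]
7. n5.val = false  [terminal]
8. n2.live = true  [d.val == false]
9. n2.wid = -6  [f.wid - 35]
10. n6.acc = -9  [C.wid - 3]
11. n6.live = 21  [C.wid + 27]
12. n7.wid = -1  [terminal]
13. n8.wid = 1  [terminal]
14. n6.ok = "mv"  ["mv"]
15. n9.acc = -8  [C.wid - 2]
16. n10.lab = "qz"  [terminal]
17. n9.cnt = "qzu"  [b.lab ++ "u"]
18. n1.cnt = "zmv"  ["z" ++ B.ok]
19. n11.wid = 23  [terminal]
20. n12.acc = 11  [S.hot + 16]
21. n13.acc = 8  [A.acc - 3]
22. n13.live = 19  [A.acc * 2 - 3]
23. n14.wid = 10  [terminal]
24. n15.wid = 26  [terminal]
25. n13.ok = "mp"  ["mp"]
26. n16.wid = -2  [terminal]
27. n17.cnt = true  [true]
28. n17.hot = -8  [h.wid + A.acc - 17]
29. n18.wid = -7  [terminal]
30. n19.wid = 30  [terminal]
31. n17.mk = false  [S.hot > -8]
32. n12.cnt = "ump"  ["u" ++ B.ok]
33. n0.mk = true  [S.hot > -6]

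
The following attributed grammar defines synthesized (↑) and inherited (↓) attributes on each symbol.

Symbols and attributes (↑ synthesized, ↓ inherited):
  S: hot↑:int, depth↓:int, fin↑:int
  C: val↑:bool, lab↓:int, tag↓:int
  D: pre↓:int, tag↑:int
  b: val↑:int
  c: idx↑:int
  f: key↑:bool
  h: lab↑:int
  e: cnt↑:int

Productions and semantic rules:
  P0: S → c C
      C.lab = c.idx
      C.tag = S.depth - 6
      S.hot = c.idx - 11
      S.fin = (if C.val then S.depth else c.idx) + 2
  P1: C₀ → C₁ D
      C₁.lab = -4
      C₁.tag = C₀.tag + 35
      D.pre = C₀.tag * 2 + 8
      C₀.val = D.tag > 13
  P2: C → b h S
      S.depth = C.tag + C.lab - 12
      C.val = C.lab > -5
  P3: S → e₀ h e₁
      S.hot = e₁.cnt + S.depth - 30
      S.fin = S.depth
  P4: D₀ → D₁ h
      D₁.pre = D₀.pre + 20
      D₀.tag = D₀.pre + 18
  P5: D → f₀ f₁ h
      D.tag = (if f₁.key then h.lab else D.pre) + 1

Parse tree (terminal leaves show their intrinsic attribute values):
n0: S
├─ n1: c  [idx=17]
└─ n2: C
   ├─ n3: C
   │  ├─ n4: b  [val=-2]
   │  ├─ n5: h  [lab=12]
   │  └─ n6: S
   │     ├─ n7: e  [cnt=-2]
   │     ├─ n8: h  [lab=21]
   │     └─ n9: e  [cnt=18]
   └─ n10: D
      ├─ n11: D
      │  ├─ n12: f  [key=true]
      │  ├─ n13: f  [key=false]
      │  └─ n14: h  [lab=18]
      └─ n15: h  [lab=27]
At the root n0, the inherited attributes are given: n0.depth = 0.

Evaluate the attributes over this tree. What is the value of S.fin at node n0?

2

1. n0.depth = 0  [given at root]
2. n1.idx = 17  [terminal]
3. n2.lab = 17  [c.idx]
4. n2.tag = -6  [S.depth - 6]
5. n3.lab = -4  [-4]
6. n3.tag = 29  [C₀.tag + 35]
7. n4.val = -2  [terminal]
8. n5.lab = 12  [terminal]
9. n6.depth = 13  [C.tag + C.lab - 12]
10. n7.cnt = -2  [terminal]
11. n8.lab = 21  [terminal]
12. n9.cnt = 18  [terminal]
13. n6.hot = 1  [e₁.cnt + S.depth - 30]
14. n6.fin = 13  [S.depth]
15. n3.val = true  [C.lab > -5]
16. n10.pre = -4  [C₀.tag * 2 + 8]
17. n11.pre = 16  [D₀.pre + 20]
18. n12.key = true  [terminal]
19. n13.key = false  [terminal]
20. n14.lab = 18  [terminal]
21. n11.tag = 17  [(if f₁.key then h.lab else D.pre) + 1]
22. n15.lab = 27  [terminal]
23. n10.tag = 14  [D₀.pre + 18]
24. n2.val = true  [D.tag > 13]
25. n0.hot = 6  [c.idx - 11]
26. n0.fin = 2  [(if C.val then S.depth else c.idx) + 2]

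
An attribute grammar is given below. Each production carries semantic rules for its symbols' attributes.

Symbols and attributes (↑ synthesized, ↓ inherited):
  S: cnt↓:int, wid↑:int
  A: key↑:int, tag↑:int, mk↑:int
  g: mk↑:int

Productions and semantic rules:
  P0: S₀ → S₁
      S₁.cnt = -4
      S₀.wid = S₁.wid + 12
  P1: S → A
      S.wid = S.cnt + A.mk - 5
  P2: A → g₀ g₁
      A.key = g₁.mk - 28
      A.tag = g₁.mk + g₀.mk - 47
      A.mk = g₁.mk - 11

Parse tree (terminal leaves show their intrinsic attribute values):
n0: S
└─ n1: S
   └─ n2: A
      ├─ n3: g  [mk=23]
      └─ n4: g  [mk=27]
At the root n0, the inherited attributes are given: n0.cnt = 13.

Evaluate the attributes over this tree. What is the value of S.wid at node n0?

19

1. n0.cnt = 13  [given at root]
2. n1.cnt = -4  [-4]
3. n3.mk = 23  [terminal]
4. n4.mk = 27  [terminal]
5. n2.key = -1  [g₁.mk - 28]
6. n2.tag = 3  [g₁.mk + g₀.mk - 47]
7. n2.mk = 16  [g₁.mk - 11]
8. n1.wid = 7  [S.cnt + A.mk - 5]
9. n0.wid = 19  [S₁.wid + 12]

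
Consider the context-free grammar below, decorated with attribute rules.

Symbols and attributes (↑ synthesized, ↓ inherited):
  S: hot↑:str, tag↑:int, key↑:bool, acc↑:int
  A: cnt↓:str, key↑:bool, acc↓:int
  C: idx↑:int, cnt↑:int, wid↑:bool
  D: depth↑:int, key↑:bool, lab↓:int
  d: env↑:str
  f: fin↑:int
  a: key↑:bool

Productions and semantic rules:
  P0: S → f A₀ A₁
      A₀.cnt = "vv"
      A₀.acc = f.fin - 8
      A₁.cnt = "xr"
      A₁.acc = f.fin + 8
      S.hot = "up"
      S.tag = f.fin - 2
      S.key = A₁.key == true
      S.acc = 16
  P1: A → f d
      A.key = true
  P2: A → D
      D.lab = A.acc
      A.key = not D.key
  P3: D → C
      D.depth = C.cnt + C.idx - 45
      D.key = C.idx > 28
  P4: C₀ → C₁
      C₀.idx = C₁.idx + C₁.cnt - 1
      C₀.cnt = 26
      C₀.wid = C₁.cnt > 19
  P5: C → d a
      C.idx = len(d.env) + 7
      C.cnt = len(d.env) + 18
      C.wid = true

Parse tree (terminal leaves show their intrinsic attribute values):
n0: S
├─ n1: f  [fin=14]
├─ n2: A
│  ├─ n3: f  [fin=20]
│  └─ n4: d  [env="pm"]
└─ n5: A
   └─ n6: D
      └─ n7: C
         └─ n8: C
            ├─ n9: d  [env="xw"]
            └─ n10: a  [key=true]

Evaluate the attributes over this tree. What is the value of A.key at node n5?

1. n1.fin = 14  [terminal]
2. n2.cnt = "vv"  ["vv"]
3. n2.acc = 6  [f.fin - 8]
4. n3.fin = 20  [terminal]
5. n4.env = "pm"  [terminal]
6. n2.key = true  [true]
7. n5.cnt = "xr"  ["xr"]
8. n5.acc = 22  [f.fin + 8]
9. n6.lab = 22  [A.acc]
10. n9.env = "xw"  [terminal]
11. n10.key = true  [terminal]
12. n8.idx = 9  [len(d.env) + 7]
13. n8.cnt = 20  [len(d.env) + 18]
14. n8.wid = true  [true]
15. n7.idx = 28  [C₁.idx + C₁.cnt - 1]
16. n7.cnt = 26  [26]
17. n7.wid = true  [C₁.cnt > 19]
18. n6.depth = 9  [C.cnt + C.idx - 45]
19. n6.key = false  [C.idx > 28]
20. n5.key = true  [not D.key]
21. n0.hot = "up"  ["up"]
22. n0.tag = 12  [f.fin - 2]
23. n0.key = true  [A₁.key == true]
24. n0.acc = 16  [16]

true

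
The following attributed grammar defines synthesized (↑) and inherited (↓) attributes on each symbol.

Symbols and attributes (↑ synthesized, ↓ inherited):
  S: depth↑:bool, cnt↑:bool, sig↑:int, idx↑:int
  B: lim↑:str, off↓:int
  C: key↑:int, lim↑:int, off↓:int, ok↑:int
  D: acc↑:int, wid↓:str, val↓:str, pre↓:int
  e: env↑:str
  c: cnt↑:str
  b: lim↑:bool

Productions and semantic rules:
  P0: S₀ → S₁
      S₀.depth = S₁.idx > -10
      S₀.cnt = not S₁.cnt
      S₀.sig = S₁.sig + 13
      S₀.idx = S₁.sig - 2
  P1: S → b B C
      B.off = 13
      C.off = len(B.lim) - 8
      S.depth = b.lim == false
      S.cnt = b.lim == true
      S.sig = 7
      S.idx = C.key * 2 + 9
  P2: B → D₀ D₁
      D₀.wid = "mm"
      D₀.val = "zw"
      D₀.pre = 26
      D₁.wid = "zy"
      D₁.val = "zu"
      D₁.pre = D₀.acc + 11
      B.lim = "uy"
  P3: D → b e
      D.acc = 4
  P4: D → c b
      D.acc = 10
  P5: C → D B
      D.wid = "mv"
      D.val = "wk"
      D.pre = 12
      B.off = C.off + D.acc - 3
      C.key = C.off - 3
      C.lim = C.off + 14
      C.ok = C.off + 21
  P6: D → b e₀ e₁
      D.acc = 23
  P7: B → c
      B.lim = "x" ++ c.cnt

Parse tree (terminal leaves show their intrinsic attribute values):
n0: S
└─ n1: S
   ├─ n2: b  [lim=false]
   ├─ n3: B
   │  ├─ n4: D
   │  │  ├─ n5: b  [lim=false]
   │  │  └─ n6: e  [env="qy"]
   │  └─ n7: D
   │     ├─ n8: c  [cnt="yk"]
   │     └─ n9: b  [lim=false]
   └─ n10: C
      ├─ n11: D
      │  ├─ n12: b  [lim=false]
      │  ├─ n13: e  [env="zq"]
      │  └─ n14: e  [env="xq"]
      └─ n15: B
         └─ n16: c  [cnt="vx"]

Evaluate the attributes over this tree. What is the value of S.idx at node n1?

1. n2.lim = false  [terminal]
2. n3.off = 13  [13]
3. n4.wid = "mm"  ["mm"]
4. n4.val = "zw"  ["zw"]
5. n4.pre = 26  [26]
6. n5.lim = false  [terminal]
7. n6.env = "qy"  [terminal]
8. n4.acc = 4  [4]
9. n7.wid = "zy"  ["zy"]
10. n7.val = "zu"  ["zu"]
11. n7.pre = 15  [D₀.acc + 11]
12. n8.cnt = "yk"  [terminal]
13. n9.lim = false  [terminal]
14. n7.acc = 10  [10]
15. n3.lim = "uy"  ["uy"]
16. n10.off = -6  [len(B.lim) - 8]
17. n11.wid = "mv"  ["mv"]
18. n11.val = "wk"  ["wk"]
19. n11.pre = 12  [12]
20. n12.lim = false  [terminal]
21. n13.env = "zq"  [terminal]
22. n14.env = "xq"  [terminal]
23. n11.acc = 23  [23]
24. n15.off = 14  [C.off + D.acc - 3]
25. n16.cnt = "vx"  [terminal]
26. n15.lim = "xvx"  ["x" ++ c.cnt]
27. n10.key = -9  [C.off - 3]
28. n10.lim = 8  [C.off + 14]
29. n10.ok = 15  [C.off + 21]
30. n1.depth = true  [b.lim == false]
31. n1.cnt = false  [b.lim == true]
32. n1.sig = 7  [7]
33. n1.idx = -9  [C.key * 2 + 9]
34. n0.depth = true  [S₁.idx > -10]
35. n0.cnt = true  [not S₁.cnt]
36. n0.sig = 20  [S₁.sig + 13]
37. n0.idx = 5  [S₁.sig - 2]

-9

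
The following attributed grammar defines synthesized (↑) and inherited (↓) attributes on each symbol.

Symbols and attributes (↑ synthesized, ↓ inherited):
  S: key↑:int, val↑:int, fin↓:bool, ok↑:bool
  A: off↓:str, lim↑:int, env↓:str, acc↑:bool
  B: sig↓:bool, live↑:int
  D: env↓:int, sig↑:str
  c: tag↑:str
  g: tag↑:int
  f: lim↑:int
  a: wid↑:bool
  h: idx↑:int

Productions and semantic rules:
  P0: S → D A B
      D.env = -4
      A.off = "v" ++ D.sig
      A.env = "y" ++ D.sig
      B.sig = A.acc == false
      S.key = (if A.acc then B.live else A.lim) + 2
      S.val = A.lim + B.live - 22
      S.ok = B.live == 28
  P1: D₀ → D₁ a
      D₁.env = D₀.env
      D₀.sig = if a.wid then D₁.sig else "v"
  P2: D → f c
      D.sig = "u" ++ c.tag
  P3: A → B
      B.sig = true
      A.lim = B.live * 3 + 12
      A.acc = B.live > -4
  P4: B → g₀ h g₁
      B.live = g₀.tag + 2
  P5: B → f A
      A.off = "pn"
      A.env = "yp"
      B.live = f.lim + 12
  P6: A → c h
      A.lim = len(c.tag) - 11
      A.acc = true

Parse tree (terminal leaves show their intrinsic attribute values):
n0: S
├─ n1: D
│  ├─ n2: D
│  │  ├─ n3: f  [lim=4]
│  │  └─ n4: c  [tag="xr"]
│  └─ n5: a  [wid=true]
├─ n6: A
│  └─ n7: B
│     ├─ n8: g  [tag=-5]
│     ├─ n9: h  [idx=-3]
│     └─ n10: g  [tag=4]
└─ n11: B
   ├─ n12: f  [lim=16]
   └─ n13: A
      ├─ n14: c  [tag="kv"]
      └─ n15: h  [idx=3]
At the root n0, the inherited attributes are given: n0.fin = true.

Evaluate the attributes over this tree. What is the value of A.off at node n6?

1. n0.fin = true  [given at root]
2. n1.env = -4  [-4]
3. n2.env = -4  [D₀.env]
4. n3.lim = 4  [terminal]
5. n4.tag = "xr"  [terminal]
6. n2.sig = "uxr"  ["u" ++ c.tag]
7. n5.wid = true  [terminal]
8. n1.sig = "uxr"  [if a.wid then D₁.sig else "v"]
9. n6.off = "vuxr"  ["v" ++ D.sig]
10. n6.env = "yuxr"  ["y" ++ D.sig]
11. n7.sig = true  [true]
12. n8.tag = -5  [terminal]
13. n9.idx = -3  [terminal]
14. n10.tag = 4  [terminal]
15. n7.live = -3  [g₀.tag + 2]
16. n6.lim = 3  [B.live * 3 + 12]
17. n6.acc = true  [B.live > -4]
18. n11.sig = false  [A.acc == false]
19. n12.lim = 16  [terminal]
20. n13.off = "pn"  ["pn"]
21. n13.env = "yp"  ["yp"]
22. n14.tag = "kv"  [terminal]
23. n15.idx = 3  [terminal]
24. n13.lim = -9  [len(c.tag) - 11]
25. n13.acc = true  [true]
26. n11.live = 28  [f.lim + 12]
27. n0.key = 30  [(if A.acc then B.live else A.lim) + 2]
28. n0.val = 9  [A.lim + B.live - 22]
29. n0.ok = true  [B.live == 28]

"vuxr"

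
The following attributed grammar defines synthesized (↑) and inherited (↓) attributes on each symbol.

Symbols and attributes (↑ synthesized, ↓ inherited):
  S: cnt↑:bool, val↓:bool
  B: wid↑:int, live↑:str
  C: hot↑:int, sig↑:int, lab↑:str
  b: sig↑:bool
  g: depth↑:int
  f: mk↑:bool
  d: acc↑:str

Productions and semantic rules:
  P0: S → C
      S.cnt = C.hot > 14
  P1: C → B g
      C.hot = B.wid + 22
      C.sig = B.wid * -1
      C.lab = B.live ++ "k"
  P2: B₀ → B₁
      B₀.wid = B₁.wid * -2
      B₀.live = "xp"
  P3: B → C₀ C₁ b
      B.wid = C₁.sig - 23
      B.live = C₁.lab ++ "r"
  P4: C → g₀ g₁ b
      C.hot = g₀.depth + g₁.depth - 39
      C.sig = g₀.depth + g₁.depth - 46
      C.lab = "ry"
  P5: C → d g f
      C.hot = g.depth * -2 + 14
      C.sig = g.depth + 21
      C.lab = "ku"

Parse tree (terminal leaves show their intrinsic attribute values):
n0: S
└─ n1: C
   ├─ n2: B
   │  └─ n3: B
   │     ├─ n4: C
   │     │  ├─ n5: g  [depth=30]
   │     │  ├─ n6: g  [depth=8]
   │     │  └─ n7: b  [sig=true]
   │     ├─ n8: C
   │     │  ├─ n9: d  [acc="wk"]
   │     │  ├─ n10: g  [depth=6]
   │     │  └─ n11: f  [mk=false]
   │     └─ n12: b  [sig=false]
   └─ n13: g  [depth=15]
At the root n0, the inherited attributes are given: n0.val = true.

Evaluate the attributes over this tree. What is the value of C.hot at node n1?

1. n0.val = true  [given at root]
2. n5.depth = 30  [terminal]
3. n6.depth = 8  [terminal]
4. n7.sig = true  [terminal]
5. n4.hot = -1  [g₀.depth + g₁.depth - 39]
6. n4.sig = -8  [g₀.depth + g₁.depth - 46]
7. n4.lab = "ry"  ["ry"]
8. n9.acc = "wk"  [terminal]
9. n10.depth = 6  [terminal]
10. n11.mk = false  [terminal]
11. n8.hot = 2  [g.depth * -2 + 14]
12. n8.sig = 27  [g.depth + 21]
13. n8.lab = "ku"  ["ku"]
14. n12.sig = false  [terminal]
15. n3.wid = 4  [C₁.sig - 23]
16. n3.live = "kur"  [C₁.lab ++ "r"]
17. n2.wid = -8  [B₁.wid * -2]
18. n2.live = "xp"  ["xp"]
19. n13.depth = 15  [terminal]
20. n1.hot = 14  [B.wid + 22]
21. n1.sig = 8  [B.wid * -1]
22. n1.lab = "xpk"  [B.live ++ "k"]
23. n0.cnt = false  [C.hot > 14]

14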